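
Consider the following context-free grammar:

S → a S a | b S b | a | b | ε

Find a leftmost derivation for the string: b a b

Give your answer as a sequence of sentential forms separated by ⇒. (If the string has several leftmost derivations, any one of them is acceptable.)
Start with S.
Step 1: the leftmost non-terminal is S; apply S → b S b:  b S b
Step 2: the leftmost non-terminal is S; apply S → a:  b a b

Final answer: S ⇒ b S b ⇒ b a b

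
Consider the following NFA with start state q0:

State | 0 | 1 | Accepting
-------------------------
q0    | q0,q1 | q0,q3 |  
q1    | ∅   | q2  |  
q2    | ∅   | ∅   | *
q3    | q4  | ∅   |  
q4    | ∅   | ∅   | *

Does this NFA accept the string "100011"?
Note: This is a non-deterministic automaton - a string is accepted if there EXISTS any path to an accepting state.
Track the set of states the NFA could be in: start {q0}
Read '1': {q0} → {q0, q3}
Read '0': {q0, q3} → {q0, q1, q4}
Read '0': {q0, q1, q4} → {q0, q1}
Read '0': {q0, q1} → {q0, q1}
Read '1': {q0, q1} → {q0, q2, q3}
Read '1': {q0, q2, q3} → {q0, q3}
Final set {q0, q3} contains no accepting state → rejected.

Final answer: No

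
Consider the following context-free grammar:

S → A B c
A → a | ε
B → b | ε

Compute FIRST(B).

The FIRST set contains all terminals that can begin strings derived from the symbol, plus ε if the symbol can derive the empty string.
B → b contributes b; B → ε makes B nullable, contributing ε. FIRST(B) = {b, ε}.

Final answer: {b, ε}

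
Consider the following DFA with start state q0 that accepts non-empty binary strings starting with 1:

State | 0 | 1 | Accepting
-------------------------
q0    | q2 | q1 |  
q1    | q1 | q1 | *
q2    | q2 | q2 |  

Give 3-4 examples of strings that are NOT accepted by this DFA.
Any strings that end in a non-accepting state work; for example:
"000": q0 → q2 → q2 → q2; q2 is not accepting → rejected
"010": q0 → q2 → q2 → q2; q2 is not accepting → rejected
"0010": q0 → q2 → q2 → q2 → q2; q2 is not accepting → rejected
"0110": q0 → q2 → q2 → q2 → q2; q2 is not accepting → rejected

Final answer: "000", "010", "0010", "0110"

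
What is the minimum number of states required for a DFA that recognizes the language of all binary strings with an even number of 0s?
Language: binary strings with an even number of 0s
Lower bound (Myhill–Nerode): the prefixes ε, 0 are pairwise distinguishable:
  ε vs 0: suffix ε distinguishes them (ε has zero 0s (accepted), 0 has one 0 (rejected))
So any DFA needs at least 2 states.
Upper bound: a DFA with 2 states exists (one state per class above).
Minimum states: 2

Final answer: 2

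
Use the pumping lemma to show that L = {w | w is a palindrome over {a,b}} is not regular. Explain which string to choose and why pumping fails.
Language: L = {w | w is a palindrome over {a,b}} (strings that read the same forwards and backwards)
Step 1: Assume for contradiction that L is regular, with pumping length p.
Step 2: Choose s = a^p b a^p. Then s ∈ L (it reads the same forwards and backwards) and |s| ≥ p.
Step 3: Consider any decomposition s = xyz with |xy| ≤ p and |y| > 0. Since |xy| ≤ p and the first p symbols of s are all a's, y = a^k for some k with 1 ≤ k ≤ p.
Step 4: Pumping up (i = 2): xy²z = a^(p+k) b a^p. Its reverse is a^p b a^(p+k) ≠ a^(p+k) b a^p (the single b is no longer in the middle), so xy²z is not a palindrome and xy²z ∉ L.
This contradicts the pumping lemma, so L is not regular.

Final answer: Choose s = a^p b a^p. Since |xy| ≤ p, y = a^k with k ≥ 1. Then xy²z = a^(p+k) b a^p is not a palindrome, so ∉ L.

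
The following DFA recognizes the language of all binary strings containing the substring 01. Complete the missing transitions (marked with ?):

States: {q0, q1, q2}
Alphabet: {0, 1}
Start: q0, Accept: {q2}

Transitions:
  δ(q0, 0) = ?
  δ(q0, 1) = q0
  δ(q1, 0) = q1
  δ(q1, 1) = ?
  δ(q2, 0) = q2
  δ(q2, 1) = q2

What each state remembers (consistent with the given transitions and accept states):
  q0: 01 not seen yet and the last symbol was not 0
  q1: 01 not seen yet and the last symbol was 0
  q2: the substring 01 has already been seen
Filling in the missing entries:
  δ(q0, 0): in q0 (01 not seen yet and the last symbol was not 0), after reading 0 we have: 01 not seen yet and the last symbol was 0 → q1
  δ(q1, 1): in q1 (01 not seen yet and the last symbol was 0), after reading 1 we have: the substring 01 has already been seen → q2

Final answer: δ(q0, 0) = q1; δ(q1, 1) = q2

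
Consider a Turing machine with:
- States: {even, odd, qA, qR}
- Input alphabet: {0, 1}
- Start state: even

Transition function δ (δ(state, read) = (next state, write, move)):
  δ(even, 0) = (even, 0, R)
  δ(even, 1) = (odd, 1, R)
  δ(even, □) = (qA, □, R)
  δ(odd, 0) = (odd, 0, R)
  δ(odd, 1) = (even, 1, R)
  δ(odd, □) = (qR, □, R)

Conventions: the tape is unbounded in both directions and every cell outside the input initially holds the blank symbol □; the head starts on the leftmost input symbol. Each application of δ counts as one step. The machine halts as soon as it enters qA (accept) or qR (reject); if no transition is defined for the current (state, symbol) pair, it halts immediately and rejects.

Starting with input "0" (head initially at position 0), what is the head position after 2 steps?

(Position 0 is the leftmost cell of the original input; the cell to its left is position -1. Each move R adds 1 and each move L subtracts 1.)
Step 0: [even]0 (head at position 0)
Step 1: δ(even, 0) = (even, 0, R)  ⊢  0[even]□ (head at position 1)
Step 2: δ(even, □) = (qA, □, R)  ⊢  0□[qA]□ (head at position 2)
Head position after 2 steps: 2

Final answer: Position 2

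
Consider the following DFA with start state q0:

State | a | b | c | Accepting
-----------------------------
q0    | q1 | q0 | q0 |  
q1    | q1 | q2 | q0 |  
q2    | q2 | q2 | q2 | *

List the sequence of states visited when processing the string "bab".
q0 → q0 → q1 → q2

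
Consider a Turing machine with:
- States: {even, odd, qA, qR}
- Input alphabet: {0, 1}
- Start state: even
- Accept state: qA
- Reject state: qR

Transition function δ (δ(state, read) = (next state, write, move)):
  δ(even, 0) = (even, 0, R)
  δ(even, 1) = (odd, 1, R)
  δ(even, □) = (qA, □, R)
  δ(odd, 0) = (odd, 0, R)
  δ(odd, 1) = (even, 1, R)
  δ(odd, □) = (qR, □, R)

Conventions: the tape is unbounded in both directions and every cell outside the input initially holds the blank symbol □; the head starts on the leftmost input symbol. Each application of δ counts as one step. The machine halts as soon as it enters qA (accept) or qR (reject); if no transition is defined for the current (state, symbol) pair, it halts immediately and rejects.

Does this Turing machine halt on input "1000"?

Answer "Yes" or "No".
Step 0: [even]1000 (head at position 0)
Step 1: δ(even, 1) = (odd, 1, R)  ⊢  1[odd]000 (head at position 1)
Step 2: δ(odd, 0) = (odd, 0, R)  ⊢  10[odd]00 (head at position 2)
Step 3: δ(odd, 0) = (odd, 0, R)  ⊢  100[odd]0 (head at position 3)
Step 4: δ(odd, 0) = (odd, 0, R)  ⊢  1000[odd]□ (head at position 4)
Step 5: δ(odd, □) = (qR, □, R)  ⊢  1000□[qR]□ (head at position 5)
The machine is in qR, so it halts and rejects.
It halts after 5 steps.

Final answer: Yes - halts after 5 steps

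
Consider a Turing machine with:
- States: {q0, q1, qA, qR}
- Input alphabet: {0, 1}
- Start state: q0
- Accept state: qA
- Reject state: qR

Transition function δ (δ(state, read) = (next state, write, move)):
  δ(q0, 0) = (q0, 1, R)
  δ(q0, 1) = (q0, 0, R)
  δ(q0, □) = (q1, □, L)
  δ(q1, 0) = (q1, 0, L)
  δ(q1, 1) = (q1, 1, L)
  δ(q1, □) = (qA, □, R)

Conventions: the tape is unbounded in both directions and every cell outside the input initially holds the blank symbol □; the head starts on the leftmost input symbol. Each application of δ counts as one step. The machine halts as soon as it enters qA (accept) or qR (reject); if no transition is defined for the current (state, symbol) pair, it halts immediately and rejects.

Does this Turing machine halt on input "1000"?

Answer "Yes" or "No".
Step 0: [q0]1000 (head at position 0)
Step 1: δ(q0, 1) = (q0, 0, R)  ⊢  0[q0]000 (head at position 1)
Step 2: δ(q0, 0) = (q0, 1, R)  ⊢  01[q0]00 (head at position 2)
Step 3: δ(q0, 0) = (q0, 1, R)  ⊢  011[q0]0 (head at position 3)
Step 4: δ(q0, 0) = (q0, 1, R)  ⊢  0111[q0]□ (head at position 4)
Step 5: δ(q0, □) = (q1, □, L)  ⊢  011[q1]1□ (head at position 3)
Step 6: δ(q1, 1) = (q1, 1, L)  ⊢  01[q1]11□ (head at position 2)
Step 7: δ(q1, 1) = (q1, 1, L)  ⊢  0[q1]111□ (head at position 1)
Step 8: δ(q1, 1) = (q1, 1, L)  ⊢  [q1]0111□ (head at position 0)
Step 9: δ(q1, 0) = (q1, 0, L)  ⊢  [q1]□0111□ (head at position -1)
Step 10: δ(q1, □) = (qA, □, R)  ⊢  □[qA]0111□ (head at position 0)
The machine is in qA, so it halts and accepts.
It halts after 10 steps.

Final answer: Yes - halts after 10 steps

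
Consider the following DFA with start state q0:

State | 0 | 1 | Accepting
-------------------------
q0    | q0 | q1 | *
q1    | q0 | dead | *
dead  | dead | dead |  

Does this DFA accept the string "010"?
Start in q0.
Read '0': q0 → q0
Read '1': q0 → q1
Read '0': q1 → q0
Final state q0 is accepting, so the string is accepted.

Final answer: Yes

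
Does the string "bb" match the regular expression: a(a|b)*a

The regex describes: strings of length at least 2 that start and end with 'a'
No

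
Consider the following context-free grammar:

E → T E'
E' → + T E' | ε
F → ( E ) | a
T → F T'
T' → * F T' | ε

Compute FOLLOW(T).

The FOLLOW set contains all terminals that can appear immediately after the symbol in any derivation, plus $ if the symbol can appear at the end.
Useful FIRST sets: FIRST(E') = {+, ε}, FIRST(T') = {*, ε} (both E' and T' are nullable).
FOLLOW(E): E is the start symbol → $; E appears in F → ( E ) followed by ')' → FOLLOW(E) = {), $}.
FOLLOW(E'): E' appears at the right end of E → T E' and of E' → + T E', so FOLLOW(E') ⊇ FOLLOW(E) (the second occurrence adds nothing new). FOLLOW(E') = {), $}.
FOLLOW(T): in E → T E' and E' → + T E', T is followed by E': add FIRST(E') minus ε = {+}; since E' is nullable, also add FOLLOW(E) and FOLLOW(E') = {), $}. FOLLOW(T) = {+, ), $}.

Final answer: {$, ), +}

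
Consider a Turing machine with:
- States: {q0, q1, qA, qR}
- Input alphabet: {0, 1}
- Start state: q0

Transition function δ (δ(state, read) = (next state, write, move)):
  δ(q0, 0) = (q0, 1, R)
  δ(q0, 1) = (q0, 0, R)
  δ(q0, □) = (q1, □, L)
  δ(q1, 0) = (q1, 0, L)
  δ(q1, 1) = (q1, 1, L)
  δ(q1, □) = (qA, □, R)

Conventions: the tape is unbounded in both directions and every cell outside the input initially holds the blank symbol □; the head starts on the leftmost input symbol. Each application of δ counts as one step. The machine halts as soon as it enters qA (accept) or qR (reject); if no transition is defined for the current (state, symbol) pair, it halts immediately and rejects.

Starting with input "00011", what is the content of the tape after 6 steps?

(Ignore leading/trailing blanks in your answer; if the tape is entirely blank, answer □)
Step 0: [q0]00011 (head at position 0)
Step 1: δ(q0, 0) = (q0, 1, R)  ⊢  1[q0]0011 (head at position 1)
Step 2: δ(q0, 0) = (q0, 1, R)  ⊢  11[q0]011 (head at position 2)
Step 3: δ(q0, 0) = (q0, 1, R)  ⊢  111[q0]11 (head at position 3)
Step 4: δ(q0, 1) = (q0, 0, R)  ⊢  1110[q0]1 (head at position 4)
Step 5: δ(q0, 1) = (q0, 0, R)  ⊢  11100[q0]□ (head at position 5)
Step 6: δ(q0, □) = (q1, □, L)  ⊢  1110[q1]0□ (head at position 4)
Tape after 6 steps (ignoring surrounding blanks): 11100

Final answer: Tape: 11100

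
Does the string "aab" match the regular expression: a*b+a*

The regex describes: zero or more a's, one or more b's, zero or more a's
Yes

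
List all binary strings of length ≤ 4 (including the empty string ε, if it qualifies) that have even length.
Checking every binary string of length 0 to 4:
  Length 0: accepted: ε | rejected: (none)
  Length 1: accepted: (none) | rejected: 0, 1
  Length 2: accepted: 00, 01, 10, 11 | rejected: (none)
  Length 3: accepted: (none) | rejected: 000, 001, 010, 011, 100, 101, 110, 111
  Length 4: accepted: 0000, 0001, 0010, 0011, 0100, 0101, 0110, 0111, 1000, 1001, 1010, 1011, 1100, 1101, 1110, 1111 | rejected: (none)
Total: 21 string(s).

Final answer: ε, 00, 01, 10, 11, 0000, 0001, 0010, 0011, 0100, 0101, 0110, 0111, 1000, 1001, 1010, 1011, 1100, 1101, 1110, 1111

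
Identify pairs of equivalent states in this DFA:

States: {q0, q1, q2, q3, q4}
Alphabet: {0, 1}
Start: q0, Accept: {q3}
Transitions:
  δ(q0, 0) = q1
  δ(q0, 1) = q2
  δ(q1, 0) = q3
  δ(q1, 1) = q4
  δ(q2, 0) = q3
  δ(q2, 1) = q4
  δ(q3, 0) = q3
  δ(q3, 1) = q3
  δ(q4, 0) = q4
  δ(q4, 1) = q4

Using the table-filling algorithm:
Round 0 – mark pairs where exactly one state is accepting: (q0,q3), (q1,q3), (q2,q3), (q3,q4)
Round 1 – newly marked: (q0,q1) [on 0: q1 vs q3, already marked]; (q0,q2) [on 0: q1 vs q3, already marked]; (q1,q4) [on 0: q3 vs q4, already marked]; (q2,q4) [on 0: q3 vs q4, already marked]
Round 2 – newly marked: (q0,q4) [on 0: q1 vs q4, already marked]
No further pairs can be marked.
(q1, q2) unmarked: δ(q1,0)=q3, δ(q2,0)=q3; δ(q1,1)=q4, δ(q2,1)=q4 → equivalent
Equivalent pairs: (q1, q2)

Final answer: Equivalent pairs: (q1, q2)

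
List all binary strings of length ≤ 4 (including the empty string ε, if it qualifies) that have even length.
Checking every binary string of length 0 to 4:
  Length 0: accepted: ε | rejected: (none)
  Length 1: accepted: (none) | rejected: 0, 1
  Length 2: accepted: 00, 01, 10, 11 | rejected: (none)
  Length 3: accepted: (none) | rejected: 000, 001, 010, 011, 100, 101, 110, 111
  Length 4: accepted: 0000, 0001, 0010, 0011, 0100, 0101, 0110, 0111, 1000, 1001, 1010, 1011, 1100, 1101, 1110, 1111 | rejected: (none)
Total: 21 string(s).

Final answer: ε, 00, 01, 10, 11, 0000, 0001, 0010, 0011, 0100, 0101, 0110, 0111, 1000, 1001, 1010, 1011, 1100, 1101, 1110, 1111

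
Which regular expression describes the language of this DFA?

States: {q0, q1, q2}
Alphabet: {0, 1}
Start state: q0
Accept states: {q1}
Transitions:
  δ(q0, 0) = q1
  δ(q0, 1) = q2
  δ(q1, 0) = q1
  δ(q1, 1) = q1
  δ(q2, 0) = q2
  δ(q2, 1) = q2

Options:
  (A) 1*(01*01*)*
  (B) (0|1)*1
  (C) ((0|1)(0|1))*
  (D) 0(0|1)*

Testing sample strings against the DFA:
  '101' -> rejected
  '0010' -> accepted
  '1000' -> rejected
  '011' -> accepted
Checking each option for a counterexample:
  (A) 1*(01*01*)*: ε is rejected by the DFA but matches the regex → eliminated
  (B) (0|1)*1: '0' is accepted by the DFA but does not match the regex → eliminated
  (C) ((0|1)(0|1))*: ε is rejected by the DFA but matches the regex → eliminated
  (D) 0(0|1)*: agrees with the DFA on all strings of length ≤ 4
Only (D) 0(0|1)* is consistent with the DFA.

Final answer: (D) 0(0|1)*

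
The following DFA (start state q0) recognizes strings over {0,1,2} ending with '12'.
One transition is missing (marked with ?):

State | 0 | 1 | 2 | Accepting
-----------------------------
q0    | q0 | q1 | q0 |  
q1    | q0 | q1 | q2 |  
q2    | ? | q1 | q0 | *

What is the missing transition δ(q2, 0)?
q0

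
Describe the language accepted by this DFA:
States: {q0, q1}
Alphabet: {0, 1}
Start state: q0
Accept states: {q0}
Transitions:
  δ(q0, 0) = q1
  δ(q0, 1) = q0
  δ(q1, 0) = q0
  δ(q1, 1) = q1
Analyzing the DFA structure:
Start state: q0
Accept states: {q0}
Interpreting what each state remembers (checking against the transitions):
  q0: an even number of 0s has been read so far
  q1: an odd number of 0s has been read so far
  δ(q0, 0): in q0 (an even number of 0s has been read so far), after reading 0 we have: an odd number of 0s has been read so far → q1
  δ(q0, 1): in q0 (an even number of 0s has been read so far), after reading 1 we have: an even number of 0s has been read so far → q0
  δ(q1, 0): in q1 (an odd number of 0s has been read so far), after reading 0 we have: an even number of 0s has been read so far → q0
  δ(q1, 1): in q1 (an odd number of 0s has been read so far), after reading 1 we have: an odd number of 0s has been read so far → q1
A string is accepted iff it ends in {q0}, i.e. an even number of 0s has been read so far.
Language: All binary strings with an even number of 0s

Final answer: All binary strings with an even number of 0s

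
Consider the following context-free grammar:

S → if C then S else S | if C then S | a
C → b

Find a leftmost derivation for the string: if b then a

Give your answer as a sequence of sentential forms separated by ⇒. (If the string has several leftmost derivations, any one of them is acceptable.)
Start with S.
Step 1: the leftmost non-terminal is S; apply S → if C then S:  if C then S
Step 2: the leftmost non-terminal is C; apply C → b:  if b then S
Step 3: the leftmost non-terminal is S; apply S → a:  if b then a

Final answer: S ⇒ if C then S ⇒ if b then S ⇒ if b then a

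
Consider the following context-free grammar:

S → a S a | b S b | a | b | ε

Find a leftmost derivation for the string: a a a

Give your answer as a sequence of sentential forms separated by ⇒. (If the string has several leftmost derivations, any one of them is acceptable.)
Start with S.
Step 1: the leftmost non-terminal is S; apply S → a S a:  a S a
Step 2: the leftmost non-terminal is S; apply S → a:  a a a

Final answer: S ⇒ a S a ⇒ a a a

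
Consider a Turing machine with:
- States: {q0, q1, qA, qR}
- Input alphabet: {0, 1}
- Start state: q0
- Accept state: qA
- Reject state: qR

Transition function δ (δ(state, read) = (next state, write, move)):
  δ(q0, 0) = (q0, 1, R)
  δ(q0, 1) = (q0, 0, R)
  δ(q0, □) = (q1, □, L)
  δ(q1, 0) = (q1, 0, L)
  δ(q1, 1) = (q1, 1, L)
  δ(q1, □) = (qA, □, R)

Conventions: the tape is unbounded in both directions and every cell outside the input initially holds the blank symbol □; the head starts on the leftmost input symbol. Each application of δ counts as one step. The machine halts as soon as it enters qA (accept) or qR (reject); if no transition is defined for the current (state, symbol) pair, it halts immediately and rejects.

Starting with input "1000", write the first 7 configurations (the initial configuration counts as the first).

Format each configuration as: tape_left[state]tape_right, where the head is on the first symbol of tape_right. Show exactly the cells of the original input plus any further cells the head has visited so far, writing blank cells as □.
Step 0: [q0]1000 (head at position 0)
Step 1: δ(q0, 1) = (q0, 0, R)  ⊢  0[q0]000 (head at position 1)
Step 2: δ(q0, 0) = (q0, 1, R)  ⊢  01[q0]00 (head at position 2)
Step 3: δ(q0, 0) = (q0, 1, R)  ⊢  011[q0]0 (head at position 3)
Step 4: δ(q0, 0) = (q0, 1, R)  ⊢  0111[q0]□ (head at position 4)
Step 5: δ(q0, □) = (q1, □, L)  ⊢  011[q1]1□ (head at position 3)
Step 6: δ(q1, 1) = (q1, 1, L)  ⊢  01[q1]11□ (head at position 2)

Final answer: [q0]1000 ⊢ 0[q0]000 ⊢ 01[q0]00 ⊢ 011[q0]0 ⊢ 0111[q0]□ ⊢ 011[q1]1□ ⊢ 01[q1]11□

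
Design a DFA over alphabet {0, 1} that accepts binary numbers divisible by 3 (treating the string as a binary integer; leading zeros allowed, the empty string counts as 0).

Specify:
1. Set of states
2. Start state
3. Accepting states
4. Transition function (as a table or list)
One valid DFA (any DFA recognizing the same language is acceptable):
States: {q0, q1, q2}
Start: q0
Accepting: {q0}
Transitions (accepting states marked with *):
State | 0 | 1 | Accepting
-------------------------
q0    | q0 | q1 | *
q1    | q2 | q0 |  
q2    | q1 | q2 |  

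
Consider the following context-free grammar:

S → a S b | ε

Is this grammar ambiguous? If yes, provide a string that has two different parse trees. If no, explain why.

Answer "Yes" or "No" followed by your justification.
At every step exactly one production applies: if the remaining string to generate is non-empty it starts with a and ends with b, forcing S → a S b; if it is empty, S → ε is forced. Hence each string a^n b^n has exactly one derivation (S → a S b applied n times, then S → ε) and one parse tree.

Final answer: No - the grammar is unambiguous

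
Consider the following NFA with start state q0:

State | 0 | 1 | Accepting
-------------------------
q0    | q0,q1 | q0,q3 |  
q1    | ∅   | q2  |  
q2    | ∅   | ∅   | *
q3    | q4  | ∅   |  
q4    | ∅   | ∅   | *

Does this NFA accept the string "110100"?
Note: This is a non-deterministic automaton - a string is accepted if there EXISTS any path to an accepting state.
Track the set of states the NFA could be in: start {q0}
Read '1': {q0} → {q0, q3}
Read '1': {q0, q3} → {q0, q3}
Read '0': {q0, q3} → {q0, q1, q4}
Read '1': {q0, q1, q4} → {q0, q2, q3}
Read '0': {q0, q2, q3} → {q0, q1, q4}
Read '0': {q0, q1, q4} → {q0, q1}
Final set {q0, q1} contains no accepting state → rejected.

Final answer: No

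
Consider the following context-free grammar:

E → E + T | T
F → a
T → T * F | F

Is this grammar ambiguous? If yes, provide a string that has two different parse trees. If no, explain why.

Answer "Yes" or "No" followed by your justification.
This is the standard stratified expression grammar: '+' is introduced only by the left-recursive rule E → E + T and '*' only by the left-recursive rule T → T * F, with F → a. For any string, the last '+' must be the one produced at the root E (everything after it is a T containing no '+'), and likewise within each T the last '*' is produced at its root. This fixes the parse tree uniquely (left-associative, '*' binding tighter than '+'), so every string has exactly one parse tree.

Final answer: No - the grammar is unambiguous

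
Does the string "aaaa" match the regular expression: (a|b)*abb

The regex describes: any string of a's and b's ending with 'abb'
No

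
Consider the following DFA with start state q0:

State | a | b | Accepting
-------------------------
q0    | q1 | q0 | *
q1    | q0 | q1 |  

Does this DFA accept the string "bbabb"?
Start in q0.
Read 'b': q0 → q0
Read 'b': q0 → q0
Read 'a': q0 → q1
Read 'b': q1 → q1
Read 'b': q1 → q1
Final state q1 is not accepting, so the string is rejected.

Final answer: No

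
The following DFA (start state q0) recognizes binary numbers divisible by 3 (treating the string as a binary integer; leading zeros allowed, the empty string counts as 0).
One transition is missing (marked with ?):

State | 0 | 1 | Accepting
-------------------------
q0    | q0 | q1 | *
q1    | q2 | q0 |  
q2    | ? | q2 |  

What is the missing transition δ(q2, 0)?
q1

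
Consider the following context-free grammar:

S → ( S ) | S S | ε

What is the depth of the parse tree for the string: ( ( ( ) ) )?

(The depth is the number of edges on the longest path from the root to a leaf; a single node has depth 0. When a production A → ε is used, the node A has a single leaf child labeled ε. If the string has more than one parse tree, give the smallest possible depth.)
The string is 3 nested pairs. The shallowest parse tree applies S → ( S ) 3 times (one node per nested pair, each a child of the previous) and then S → ε in the middle.
S nodes at depths 0..3, ε leaf at depth 4; parentheses leaves are at depths 1..3.
(Using S → S S with an S → ε child anywhere only adds levels, so it cannot give a shallower tree.)
Depth = 4.

Final answer: 4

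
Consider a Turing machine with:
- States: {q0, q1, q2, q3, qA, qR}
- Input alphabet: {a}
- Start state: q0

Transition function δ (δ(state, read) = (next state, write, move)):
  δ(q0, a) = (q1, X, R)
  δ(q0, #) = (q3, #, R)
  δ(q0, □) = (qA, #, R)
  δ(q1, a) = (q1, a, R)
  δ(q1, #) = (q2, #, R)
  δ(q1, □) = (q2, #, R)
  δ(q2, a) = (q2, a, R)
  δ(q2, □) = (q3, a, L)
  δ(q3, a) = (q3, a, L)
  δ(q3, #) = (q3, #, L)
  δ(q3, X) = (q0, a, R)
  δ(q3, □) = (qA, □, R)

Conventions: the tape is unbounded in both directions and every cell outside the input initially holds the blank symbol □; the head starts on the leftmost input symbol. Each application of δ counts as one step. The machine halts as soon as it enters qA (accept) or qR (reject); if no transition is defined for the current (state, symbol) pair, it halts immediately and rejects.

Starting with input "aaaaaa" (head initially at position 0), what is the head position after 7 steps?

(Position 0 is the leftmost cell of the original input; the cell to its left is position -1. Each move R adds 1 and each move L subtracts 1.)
Step 0: [q0]aaaaaa (head at position 0)
Step 1: δ(q0, a) = (q1, X, R)  ⊢  X[q1]aaaaa (head at position 1)
Step 2: δ(q1, a) = (q1, a, R)  ⊢  Xa[q1]aaaa (head at position 2)
Step 3: δ(q1, a) = (q1, a, R)  ⊢  Xaa[q1]aaa (head at position 3)
Step 4: δ(q1, a) = (q1, a, R)  ⊢  Xaaa[q1]aa (head at position 4)
Step 5: δ(q1, a) = (q1, a, R)  ⊢  Xaaaa[q1]a (head at position 5)
Step 6: δ(q1, a) = (q1, a, R)  ⊢  Xaaaaa[q1]□ (head at position 6)
Step 7: δ(q1, □) = (q2, #, R)  ⊢  Xaaaaa#[q2]□ (head at position 7)
Head position after 7 steps: 7

Final answer: Position 7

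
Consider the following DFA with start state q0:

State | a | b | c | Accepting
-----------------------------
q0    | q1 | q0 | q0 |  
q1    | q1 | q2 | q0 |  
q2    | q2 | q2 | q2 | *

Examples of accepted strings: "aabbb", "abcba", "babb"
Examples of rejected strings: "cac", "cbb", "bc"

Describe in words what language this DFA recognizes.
strings over {a,b,c} containing 'ab' as substring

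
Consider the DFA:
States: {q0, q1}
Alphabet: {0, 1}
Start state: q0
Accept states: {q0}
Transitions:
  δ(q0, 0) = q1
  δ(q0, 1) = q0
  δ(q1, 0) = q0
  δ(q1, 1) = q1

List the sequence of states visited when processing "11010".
Starting at q0
Read '1': q0 -> q0
Read '1': q0 -> q0
Read '0': q0 -> q1
Read '1': q1 -> q1
Read '0': q1 -> q0

Final answer: q0 -> q0 -> q0 -> q1 -> q1 -> q0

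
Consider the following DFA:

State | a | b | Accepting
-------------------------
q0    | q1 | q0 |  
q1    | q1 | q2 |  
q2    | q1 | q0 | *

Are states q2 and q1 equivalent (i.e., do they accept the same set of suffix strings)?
Try the suffix ε (the empty string).
From q2: q2 — accepting.
From q1: q1 — not accepting.
The two states disagree on this suffix, so they are not equivalent.

Final answer: No. Distinguishing string: ε (the empty string) - accepted from q2 but not from q1.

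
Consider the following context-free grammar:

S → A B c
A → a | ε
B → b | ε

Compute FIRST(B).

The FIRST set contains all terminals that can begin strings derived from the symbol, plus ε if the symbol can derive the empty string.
B → b contributes b; B → ε makes B nullable, contributing ε. FIRST(B) = {b, ε}.

Final answer: {b, ε}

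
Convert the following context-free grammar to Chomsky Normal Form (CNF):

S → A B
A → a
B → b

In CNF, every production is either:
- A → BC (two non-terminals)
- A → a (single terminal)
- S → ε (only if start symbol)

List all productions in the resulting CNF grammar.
The grammar has no ε-productions or unit productions to eliminate.
S → A B is already in CNF (two non-terminals) – keep it.
A → a is already in CNF (single terminal) – keep it.
B → b is already in CNF (single terminal) – keep it.
Resulting CNF grammar (3 productions): A → a; B → b; S → A B

Final answer: A → a; B → b; S → A B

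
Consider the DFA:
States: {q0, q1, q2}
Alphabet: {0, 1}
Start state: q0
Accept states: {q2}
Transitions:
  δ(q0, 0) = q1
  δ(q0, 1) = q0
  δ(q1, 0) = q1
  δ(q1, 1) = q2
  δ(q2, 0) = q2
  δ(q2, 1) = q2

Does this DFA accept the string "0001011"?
Processing string "0001011":
  q0 --0--> q1
  q1 --0--> q1
  q1 --0--> q1
  q1 --1--> q2
  q2 --0--> q2
  q2 --1--> q2
  q2 --1--> q2
Final state: q2
Accept states: {q2}
q2 is an accept state, so the string is accepted.

Final answer: Yes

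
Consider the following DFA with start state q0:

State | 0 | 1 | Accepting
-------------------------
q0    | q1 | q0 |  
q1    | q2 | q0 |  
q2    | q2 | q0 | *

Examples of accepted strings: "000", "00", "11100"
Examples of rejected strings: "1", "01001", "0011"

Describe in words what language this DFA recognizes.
binary strings ending with '00'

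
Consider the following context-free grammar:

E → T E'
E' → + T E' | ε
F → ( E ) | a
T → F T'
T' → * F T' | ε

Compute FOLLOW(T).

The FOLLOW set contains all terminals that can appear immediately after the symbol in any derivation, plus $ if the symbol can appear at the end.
Useful FIRST sets: FIRST(E') = {+, ε}, FIRST(T') = {*, ε} (both E' and T' are nullable).
FOLLOW(E): E is the start symbol → $; E appears in F → ( E ) followed by ')' → FOLLOW(E) = {), $}.
FOLLOW(E'): E' appears at the right end of E → T E' and of E' → + T E', so FOLLOW(E') ⊇ FOLLOW(E) (the second occurrence adds nothing new). FOLLOW(E') = {), $}.
FOLLOW(T): in E → T E' and E' → + T E', T is followed by E': add FIRST(E') minus ε = {+}; since E' is nullable, also add FOLLOW(E) and FOLLOW(E') = {), $}. FOLLOW(T) = {+, ), $}.

Final answer: {$, ), +}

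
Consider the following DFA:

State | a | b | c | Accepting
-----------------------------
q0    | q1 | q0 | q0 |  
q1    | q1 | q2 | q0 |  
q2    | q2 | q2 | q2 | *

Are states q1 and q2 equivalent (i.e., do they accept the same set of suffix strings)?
Try the suffix ε (the empty string).
From q1: q1 — not accepting.
From q2: q2 — accepting.
The two states disagree on this suffix, so they are not equivalent.

Final answer: No. Distinguishing string: ε (the empty string) - accepted from q2 but not from q1.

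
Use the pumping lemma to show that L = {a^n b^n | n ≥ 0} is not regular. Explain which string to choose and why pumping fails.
Language: L = {a^n b^n | n ≥ 0} (equal numbers of a's followed by b's)
Step 1: Assume for contradiction that L is regular, with pumping length p.
Step 2: Choose s = a^p b^p. Then s ∈ L (it has p a's followed by p b's) and |s| ≥ p.
Step 3: Consider any decomposition s = xyz with |xy| ≤ p and |y| > 0. Since |xy| ≤ p and the first p symbols of s are all a's, y = a^k for some k with 1 ≤ k ≤ p.
Step 4: Pumping up (i = 2): xy²z = a^(p+k) b^p, which has more a's than b's, so xy²z ∉ L.
This contradicts the pumping lemma, so L is not regular.

Final answer: Choose s = a^p b^p. Since |xy| ≤ p, y = a^k with k ≥ 1. Then xy²z = a^(p+k) b^p ∉ L.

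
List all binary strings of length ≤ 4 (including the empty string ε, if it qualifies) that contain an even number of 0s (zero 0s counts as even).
Checking every binary string of length 0 to 4:
  Length 0: accepted: ε | rejected: (none)
  Length 1: accepted: 1 | rejected: 0
  Length 2: accepted: 00, 11 | rejected: 01, 10
  Length 3: accepted: 001, 010, 100, 111 | rejected: 000, 011, 101, 110
  Length 4: accepted: 0000, 0011, 0101, 0110, 1001, 1010, 1100, 1111 | rejected: 0001, 0010, 0100, 0111, 1000, 1011, 1101, 1110
Total: 16 string(s).

Final answer: ε, 1, 00, 11, 001, 010, 100, 111, 0000, 0011, 0101, 0110, 1001, 1010, 1100, 1111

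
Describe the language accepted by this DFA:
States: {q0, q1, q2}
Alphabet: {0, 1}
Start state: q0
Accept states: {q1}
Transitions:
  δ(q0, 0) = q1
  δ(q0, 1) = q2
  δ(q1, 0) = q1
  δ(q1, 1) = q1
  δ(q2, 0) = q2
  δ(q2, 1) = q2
Analyzing the DFA structure:
Start state: q0
Accept states: {q1}
Interpreting what each state remembers (checking against the transitions):
  q0: nothing has been read yet
  q1: the first symbol was 0
  q2: the first symbol was 1 (trap state)
  δ(q0, 0): in q0 (nothing has been read yet), after reading 0 we have: the first symbol was 0 → q1
  δ(q0, 1): in q0 (nothing has been read yet), after reading 1 we have: the first symbol was 1 (trap state) → q2
  δ(q1, 0): in q1 (the first symbol was 0), after reading 0 we have: the first symbol was 0 → q1
  δ(q1, 1): in q1 (the first symbol was 0), after reading 1 we have: the first symbol was 0 → q1
  δ(q2, 0): in q2 (the first symbol was 1 (trap state)), after reading 0 we have: the first symbol was 1 (trap state) → q2
  δ(q2, 1): in q2 (the first symbol was 1 (trap state)), after reading 1 we have: the first symbol was 1 (trap state) → q2
A string is accepted iff it ends in {q1}, i.e. the first symbol was 0.
Language: All binary strings starting with 0

Final answer: All binary strings starting with 0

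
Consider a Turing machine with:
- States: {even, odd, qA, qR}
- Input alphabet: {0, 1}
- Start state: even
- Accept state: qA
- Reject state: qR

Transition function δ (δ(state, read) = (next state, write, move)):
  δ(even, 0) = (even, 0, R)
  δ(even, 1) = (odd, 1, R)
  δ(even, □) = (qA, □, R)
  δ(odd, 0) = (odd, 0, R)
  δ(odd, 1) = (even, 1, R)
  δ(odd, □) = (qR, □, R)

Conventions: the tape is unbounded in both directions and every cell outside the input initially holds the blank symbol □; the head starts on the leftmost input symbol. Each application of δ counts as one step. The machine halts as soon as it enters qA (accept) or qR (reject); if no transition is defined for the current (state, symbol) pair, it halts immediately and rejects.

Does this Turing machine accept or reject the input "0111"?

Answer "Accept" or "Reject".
Step 0: [even]0111 (head at position 0)
Step 1: δ(even, 0) = (even, 0, R)  ⊢  0[even]111 (head at position 1)
Step 2: δ(even, 1) = (odd, 1, R)  ⊢  01[odd]11 (head at position 2)
Step 3: δ(odd, 1) = (even, 1, R)  ⊢  011[even]1 (head at position 3)
Step 4: δ(even, 1) = (odd, 1, R)  ⊢  0111[odd]□ (head at position 4)
Step 5: δ(odd, □) = (qR, □, R)  ⊢  0111□[qR]□ (head at position 5)
The machine is in qR, so it halts and rejects.

Final answer: Reject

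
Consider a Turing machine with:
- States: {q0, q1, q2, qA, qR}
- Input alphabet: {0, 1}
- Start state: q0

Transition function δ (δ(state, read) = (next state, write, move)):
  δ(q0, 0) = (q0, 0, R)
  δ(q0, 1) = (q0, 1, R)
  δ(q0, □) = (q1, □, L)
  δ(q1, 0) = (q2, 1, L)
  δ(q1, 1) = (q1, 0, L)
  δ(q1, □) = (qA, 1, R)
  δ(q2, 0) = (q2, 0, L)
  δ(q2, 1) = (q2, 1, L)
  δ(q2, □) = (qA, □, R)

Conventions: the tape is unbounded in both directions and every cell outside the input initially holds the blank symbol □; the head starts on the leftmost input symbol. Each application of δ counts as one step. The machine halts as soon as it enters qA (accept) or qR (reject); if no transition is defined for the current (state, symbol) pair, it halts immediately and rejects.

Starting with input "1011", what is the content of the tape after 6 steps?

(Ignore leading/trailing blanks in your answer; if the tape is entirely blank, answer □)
Step 0: [q0]1011 (head at position 0)
Step 1: δ(q0, 1) = (q0, 1, R)  ⊢  1[q0]011 (head at position 1)
Step 2: δ(q0, 0) = (q0, 0, R)  ⊢  10[q0]11 (head at position 2)
Step 3: δ(q0, 1) = (q0, 1, R)  ⊢  101[q0]1 (head at position 3)
Step 4: δ(q0, 1) = (q0, 1, R)  ⊢  1011[q0]□ (head at position 4)
Step 5: δ(q0, □) = (q1, □, L)  ⊢  101[q1]1□ (head at position 3)
Step 6: δ(q1, 1) = (q1, 0, L)  ⊢  10[q1]10□ (head at position 2)
Tape after 6 steps (ignoring surrounding blanks): 1010

Final answer: Tape: 1010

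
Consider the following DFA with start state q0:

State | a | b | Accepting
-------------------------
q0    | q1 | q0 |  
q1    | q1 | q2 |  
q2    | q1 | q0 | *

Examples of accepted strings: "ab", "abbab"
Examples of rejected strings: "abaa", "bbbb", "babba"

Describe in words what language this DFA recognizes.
strings over {a,b} ending with 'ab'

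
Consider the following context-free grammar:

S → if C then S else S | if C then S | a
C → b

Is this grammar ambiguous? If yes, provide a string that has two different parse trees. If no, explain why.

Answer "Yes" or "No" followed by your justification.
The 'dangling else' can attach to either if. Two leftmost derivations of  if b then if b then a else a:
  (1) S ⇒ if C then S else S ⇒ if b then S else S ⇒ if b then if C then S else S ⇒ if b then if b then S else S ⇒ if b then if b then a else S ⇒ if b then if b then a else a   (else belongs to the outer if)
  (2) S ⇒ if C then S ⇒ if b then S ⇒ if b then if C then S else S ⇒ if b then if b then S else S ⇒ if b then if b then a else S ⇒ if b then if b then a else a   (else belongs to the inner if)
Two distinct parse trees for the same string, so the grammar is ambiguous.

Final answer: Yes - the string 'if b then if b then a else a' has two distinct leftmost derivations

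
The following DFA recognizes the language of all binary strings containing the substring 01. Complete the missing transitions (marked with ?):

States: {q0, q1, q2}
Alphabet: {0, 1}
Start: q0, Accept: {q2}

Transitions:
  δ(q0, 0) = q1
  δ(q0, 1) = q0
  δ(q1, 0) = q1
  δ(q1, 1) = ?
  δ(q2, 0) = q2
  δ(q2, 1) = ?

What each state remembers (consistent with the given transitions and accept states):
  q0: 01 not seen yet and the last symbol was not 0
  q1: 01 not seen yet and the last symbol was 0
  q2: the substring 01 has already been seen
Filling in the missing entries:
  δ(q1, 1): in q1 (01 not seen yet and the last symbol was 0), after reading 1 we have: the substring 01 has already been seen → q2
  δ(q2, 1): in q2 (the substring 01 has already been seen), after reading 1 we have: the substring 01 has already been seen → q2

Final answer: δ(q1, 1) = q2; δ(q2, 1) = q2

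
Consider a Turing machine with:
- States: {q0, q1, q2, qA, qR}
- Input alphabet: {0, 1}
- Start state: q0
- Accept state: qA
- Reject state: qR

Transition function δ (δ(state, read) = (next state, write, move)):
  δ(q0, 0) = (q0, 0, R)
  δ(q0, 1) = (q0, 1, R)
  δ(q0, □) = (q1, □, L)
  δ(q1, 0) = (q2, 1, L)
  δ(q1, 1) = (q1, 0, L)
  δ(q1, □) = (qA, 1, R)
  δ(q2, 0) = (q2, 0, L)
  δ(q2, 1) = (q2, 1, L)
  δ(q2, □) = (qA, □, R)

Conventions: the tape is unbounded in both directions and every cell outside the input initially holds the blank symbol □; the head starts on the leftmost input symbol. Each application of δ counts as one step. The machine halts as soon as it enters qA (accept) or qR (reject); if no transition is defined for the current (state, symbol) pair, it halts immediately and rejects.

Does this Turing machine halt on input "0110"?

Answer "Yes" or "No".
Step 0: [q0]0110 (head at position 0)
Step 1: δ(q0, 0) = (q0, 0, R)  ⊢  0[q0]110 (head at position 1)
Step 2: δ(q0, 1) = (q0, 1, R)  ⊢  01[q0]10 (head at position 2)
Step 3: δ(q0, 1) = (q0, 1, R)  ⊢  011[q0]0 (head at position 3)
Step 4: δ(q0, 0) = (q0, 0, R)  ⊢  0110[q0]□ (head at position 4)
Step 5: δ(q0, □) = (q1, □, L)  ⊢  011[q1]0□ (head at position 3)
Step 6: δ(q1, 0) = (q2, 1, L)  ⊢  01[q2]11□ (head at position 2)
Step 7: δ(q2, 1) = (q2, 1, L)  ⊢  0[q2]111□ (head at position 1)
Step 8: δ(q2, 1) = (q2, 1, L)  ⊢  [q2]0111□ (head at position 0)
Step 9: δ(q2, 0) = (q2, 0, L)  ⊢  [q2]□0111□ (head at position -1)
Step 10: δ(q2, □) = (qA, □, R)  ⊢  □[qA]0111□ (head at position 0)
The machine is in qA, so it halts and accepts.
It halts after 10 steps.

Final answer: Yes - halts after 10 steps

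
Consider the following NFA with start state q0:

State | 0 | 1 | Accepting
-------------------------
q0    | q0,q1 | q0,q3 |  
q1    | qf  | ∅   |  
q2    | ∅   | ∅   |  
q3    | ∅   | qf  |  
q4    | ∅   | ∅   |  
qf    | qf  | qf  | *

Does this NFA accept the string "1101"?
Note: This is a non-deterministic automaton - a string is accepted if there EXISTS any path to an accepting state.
Track the set of states the NFA could be in: start {q0}
Read '1': {q0} → {q0, q3}
Read '1': {q0, q3} → {q0, q3, qf}
Read '0': {q0, q3, qf} → {q0, q1, qf}
Read '1': {q0, q1, qf} → {q0, q3, qf}
Final set {q0, q3, qf} contains accepting state(s) {qf} → accepted.

Final answer: Yes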